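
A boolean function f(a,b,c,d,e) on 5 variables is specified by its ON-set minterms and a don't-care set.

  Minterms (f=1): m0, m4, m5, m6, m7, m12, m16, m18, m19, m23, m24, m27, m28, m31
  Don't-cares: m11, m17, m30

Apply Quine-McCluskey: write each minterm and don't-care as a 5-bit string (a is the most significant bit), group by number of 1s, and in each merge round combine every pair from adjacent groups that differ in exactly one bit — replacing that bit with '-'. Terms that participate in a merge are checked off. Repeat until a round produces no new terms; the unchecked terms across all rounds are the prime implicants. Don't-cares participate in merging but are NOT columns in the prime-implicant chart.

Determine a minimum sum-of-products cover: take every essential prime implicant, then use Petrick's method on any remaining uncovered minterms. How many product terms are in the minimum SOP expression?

6

[col 0] 00000*, 00100*, 00101*, 00110*, 00111*, 01011*, 01100*, 10000*, 10001*, 10010*, 10011*, 10111*, 11000*, 11011*, 11100*, 11110*, 11111*
[col 1] -0000, -0111, -1011, -1100, 0-100, 00-00, 001-0*, 001-1*, 0010-*, 0011-*, 1-000, 1-011*, 1-111*, 10-11*, 100-0*, 100-1*, 1000-*, 1001-*, 11-00, 11-11*, 111-0, 1111-
[col 2] 001--, 1--11, 100--
Prime implicants: -0000, -0111, -1011, -1100, 0-100, 00-00, 001--, 1--11, 1-000, 100--, 11-00, 111-0, 1111-
PI chart (minterm → PIs covering it):
  0 | -0000,00-00
  4 | 0-100,00-00,001--
  5 | 001--  (sole → essential)
  6 | 001--  (sole → essential)
  7 | -0111,001--
  12 | -1100,0-100
  16 | -0000,1-000,100--
  18 | 100--  (sole → essential)
  19 | 1--11,100--
  23 | -0111,1--11
  24 | 1-000,11-00
  27 | -1011,1--11
  28 | -1100,11-00,111-0
  31 | 1--11,1111-
Essential prime implicants: 001--, 100--
Petrick residual → -0000, -1100, 1--11, 1-000
Minimum SOP uses 6 PIs: b'c'd'e' + bcd'e' + a'b'c + ade + ac'd'e' + ab'c'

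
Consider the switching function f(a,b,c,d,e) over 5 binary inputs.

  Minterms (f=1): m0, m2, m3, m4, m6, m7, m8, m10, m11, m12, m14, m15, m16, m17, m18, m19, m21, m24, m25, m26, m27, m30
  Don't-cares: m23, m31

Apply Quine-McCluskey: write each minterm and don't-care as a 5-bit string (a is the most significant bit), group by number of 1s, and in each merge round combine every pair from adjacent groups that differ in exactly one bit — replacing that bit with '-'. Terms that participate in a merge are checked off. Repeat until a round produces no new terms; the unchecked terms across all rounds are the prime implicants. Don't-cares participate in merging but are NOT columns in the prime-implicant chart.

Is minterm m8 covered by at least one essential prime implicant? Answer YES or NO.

YES

Round 0: 00000✓ 00010✓ 00011✓ 00100✓ 00110✓ 00111✓ 01000✓ 01010✓ 01011✓ 01100✓ 01110✓ 01111✓ 10000✓ 10001✓ 10010✓ 10011✓ 10101✓ 10111✓ 11000✓ 11001✓ 11010✓ 11011✓ 11110✓ 11111✓
Round 1: -0000✓ -0010✓ -0011✓ -0111✓ -1000✓ -1010✓ -1011✓ -1110✓ -1111✓ 0-000✓ 0-010✓ 0-011✓ 0-100✓ 0-110✓ 0-111✓ 00-00✓ 00-10✓ 00-11✓ 000-0✓ 0001-✓ 001-0✓ 0011-✓ 01-00✓ 01-10✓ 01-11✓ 010-0✓ 0101-✓ 011-0✓ 0111-✓ 1-000✓ 1-001✓ 1-010✓ 1-011✓ 1-111✓ 10-01✓ 10-11✓ 100-0✓ 100-1✓ 1000-✓ 1001-✓ 101-1✓ 11-10✓ 11-11✓ 110-0✓ 110-1✓ 1100-✓ 1101-✓ 1111-✓
Round 2: --000✓ --010✓ --011✓ --111✓ -0-11✓ -00-0✓ -001-✓ -1-10✓ -1-11✓ -10-0✓ -101-✓ -111-✓ 0--00✓ 0--10✓ 0--11✓ 0-0-0✓ 0-01-✓ 0-1-0✓ 0-11-✓ 00--0✓ 00-1-✓ 01--0✓ 01-1-✓ 1--11✓ 1-0-0✓ 1-0-1✓ 1-00-✓ 1-01-✓ 10--1 100--✓ 11-1-✓ 110--✓
Round 3: ---11 --0-0 --01- -1-1- 0---0 0--1- 1-0--
PIs = {---11, --0-0, --01-, -1-1-, 0---0, 0--1-, 1-0--, 10--1}
Coverage chart:
  m0: --0-0,0---0
  m2: --0-0,--01-,0---0,0--1-
  m3: ---11,--01-,0--1-
  m4: 0---0 ←essential
  m6: 0---0,0--1-
  m7: ---11,0--1-
  m8: --0-0,0---0
  m10: --0-0,--01-,-1-1-,0---0,0--1-
  m11: ---11,--01-,-1-1-,0--1-
  m12: 0---0 ←essential
  m14: -1-1-,0---0,0--1-
  m15: ---11,-1-1-,0--1-
  m16: --0-0,1-0--
  m17: 1-0--,10--1
  m18: --0-0,--01-,1-0--
  m19: ---11,--01-,1-0--,10--1
  m21: 10--1 ←essential
  m24: --0-0,1-0--
  m25: 1-0-- ←essential
  m26: --0-0,--01-,-1-1-,1-0--
  m27: ---11,--01-,-1-1-,1-0--
  m30: -1-1- ←essential
Essential: -1-1-, 0---0, 1-0--, 10--1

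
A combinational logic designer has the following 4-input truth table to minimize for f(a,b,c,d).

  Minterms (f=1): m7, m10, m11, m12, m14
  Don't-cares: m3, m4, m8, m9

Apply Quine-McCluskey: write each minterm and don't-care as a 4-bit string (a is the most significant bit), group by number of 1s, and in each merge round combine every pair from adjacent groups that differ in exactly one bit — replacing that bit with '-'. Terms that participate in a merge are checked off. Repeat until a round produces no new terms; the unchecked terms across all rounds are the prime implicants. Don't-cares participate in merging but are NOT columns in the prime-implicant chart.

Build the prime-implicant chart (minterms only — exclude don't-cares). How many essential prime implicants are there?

2

Round 0: 0011✓ 0100✓ 0111✓ 1000✓ 1001✓ 1010✓ 1011✓ 1100✓ 1110✓
Round 1: -011 -100 0-11 1-00✓ 1-10✓ 10-0✓ 10-1✓ 100-✓ 101-✓ 11-0✓
Round 2: 1--0 10--
PIs = {-011, -100, 0-11, 1--0, 10--}
Coverage chart:
  m7: 0-11 ←essential
  m10: 1--0,10--
  m11: -011,10--
  m12: -100,1--0
  m14: 1--0 ←essential
Essential: 0-11, 1--0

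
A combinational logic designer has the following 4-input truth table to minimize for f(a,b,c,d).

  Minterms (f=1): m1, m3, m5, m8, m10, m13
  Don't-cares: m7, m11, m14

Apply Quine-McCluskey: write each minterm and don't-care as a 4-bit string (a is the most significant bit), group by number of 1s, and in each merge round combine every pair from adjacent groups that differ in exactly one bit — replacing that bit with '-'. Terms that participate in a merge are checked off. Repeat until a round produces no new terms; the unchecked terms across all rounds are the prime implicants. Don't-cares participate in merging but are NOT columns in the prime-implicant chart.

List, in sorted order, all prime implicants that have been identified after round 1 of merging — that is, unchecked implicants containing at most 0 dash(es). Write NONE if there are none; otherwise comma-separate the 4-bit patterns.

size-2^0 implicants → 0001(✓)  0011(✓)  0101(✓)  0111(✓)  1000(✓)  1010(✓)  1011(✓)  1101(✓)  1110(✓)
size-2^1 implicants → -011  -101  0-01(✓)  0-11(✓)  00-1(✓)  01-1(✓)  1-10  10-0  101-
size-2^2 implicants → 0--1
Unchecked terms (primes): -011, -101, 0--1, 1-10, 10-0, 101-

NONE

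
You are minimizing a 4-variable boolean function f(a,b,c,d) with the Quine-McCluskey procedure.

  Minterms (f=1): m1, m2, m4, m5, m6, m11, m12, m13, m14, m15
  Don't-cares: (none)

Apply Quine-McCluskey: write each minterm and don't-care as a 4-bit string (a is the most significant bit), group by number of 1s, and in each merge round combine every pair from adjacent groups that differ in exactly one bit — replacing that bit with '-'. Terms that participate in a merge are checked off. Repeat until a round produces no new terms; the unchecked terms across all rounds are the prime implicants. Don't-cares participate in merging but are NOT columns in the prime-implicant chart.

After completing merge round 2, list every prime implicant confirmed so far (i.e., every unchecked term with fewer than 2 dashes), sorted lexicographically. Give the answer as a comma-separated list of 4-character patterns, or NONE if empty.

0-01, 0-10, 1-11

[col 0] 0001*, 0010*, 0100*, 0101*, 0110*, 1011*, 1100*, 1101*, 1110*, 1111*
[col 1] -100*, -101*, -110*, 0-01, 0-10, 01-0*, 010-*, 1-11, 11-0*, 11-1*, 110-*, 111-*
[col 2] -1-0, -10-, 11--
Prime implicants: -1-0, -10-, 0-01, 0-10, 1-11, 11--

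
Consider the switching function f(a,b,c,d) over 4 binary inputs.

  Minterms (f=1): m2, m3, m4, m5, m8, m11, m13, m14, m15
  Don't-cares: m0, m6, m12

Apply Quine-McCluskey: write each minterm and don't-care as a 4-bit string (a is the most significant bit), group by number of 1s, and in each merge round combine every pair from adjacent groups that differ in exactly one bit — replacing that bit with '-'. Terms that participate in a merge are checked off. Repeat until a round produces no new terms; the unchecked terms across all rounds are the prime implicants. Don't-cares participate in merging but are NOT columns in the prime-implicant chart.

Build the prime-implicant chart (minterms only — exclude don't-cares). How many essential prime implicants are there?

2

Round 0: 0000✓ 0010✓ 0011✓ 0100✓ 0101✓ 0110✓ 1000✓ 1011✓ 1100✓ 1101✓ 1110✓ 1111✓
Round 1: -000✓ -011 -100✓ -101✓ -110✓ 0-00✓ 0-10✓ 00-0✓ 001- 01-0✓ 010-✓ 1-00✓ 1-11 11-0✓ 11-1✓ 110-✓ 111-✓
Round 2: --00 -1-0 -10- 0--0 11--
PIs = {--00, -011, -1-0, -10-, 0--0, 001-, 1-11, 11--}
Coverage chart:
  m2: 0--0,001-
  m3: -011,001-
  m4: --00,-1-0,-10-,0--0
  m5: -10- ←essential
  m8: --00 ←essential
  m11: -011,1-11
  m13: -10-,11--
  m14: -1-0,11--
  m15: 1-11,11--
Essential: --00, -10-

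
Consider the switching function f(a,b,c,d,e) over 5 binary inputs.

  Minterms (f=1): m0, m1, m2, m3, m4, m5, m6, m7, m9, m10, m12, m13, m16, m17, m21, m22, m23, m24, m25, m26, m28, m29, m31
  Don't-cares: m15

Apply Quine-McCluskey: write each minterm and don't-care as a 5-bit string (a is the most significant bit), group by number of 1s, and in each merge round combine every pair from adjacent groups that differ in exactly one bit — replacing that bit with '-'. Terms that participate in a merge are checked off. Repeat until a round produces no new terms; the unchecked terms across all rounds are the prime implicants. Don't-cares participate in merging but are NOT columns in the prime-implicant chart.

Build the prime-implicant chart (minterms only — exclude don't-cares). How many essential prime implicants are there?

4

size-2^0 implicants → 00000(✓)  00001(✓)  00010(✓)  00011(✓)  00100(✓)  00101(✓)  00110(✓)  00111(✓)  01001(✓)  01010(✓)  01100(✓)  01101(✓)  01111(✓)  10000(✓)  10001(✓)  10101(✓)  10110(✓)  10111(✓)  11000(✓)  11001(✓)  11010(✓)  11100(✓)  11101(✓)  11111(✓)
size-2^1 implicants → -0000(✓)  -0001(✓)  -0101(✓)  -0110(✓)  -0111(✓)  -1001(✓)  -1010  -1100(✓)  -1101(✓)  -1111(✓)  0-001(✓)  0-010  0-100(✓)  0-101(✓)  0-111(✓)  00-00(✓)  00-01(✓)  00-10(✓)  00-11(✓)  000-0(✓)  000-1(✓)  0000-(✓)  0001-(✓)  001-0(✓)  001-1(✓)  0010-(✓)  0011-(✓)  01-01(✓)  011-1(✓)  0110-(✓)  1-000(✓)  1-001(✓)  1-101(✓)  1-111(✓)  10-01(✓)  1000-(✓)  101-1(✓)  1011-(✓)  11-00(✓)  11-01(✓)  110-0  1100-(✓)  111-1(✓)  1110-(✓)
size-2^2 implicants → --001(✓)  --101(✓)  --111(✓)  -0-01(✓)  -000-  -01-1(✓)  -011-  -1-01(✓)  -11-1(✓)  -110-  0--01(✓)  0-1-1(✓)  0-10-  00--0(✓)  00--1(✓)  00-0-(✓)  00-1-(✓)  000--(✓)  001--(✓)  1--01(✓)  1-00-  1-1-1(✓)  11-0-
size-2^3 implicants → ---01  --1-1  00---
Unchecked terms (primes): ---01, --1-1, -000-, -011-, -1010, -110-, 0-010, 0-10-, 00---, 1-00-, 11-0-, 110-0
Minterm coverage:
  m0 ⊆ -000-,00---
  m1 ⊆ ---01,-000-,00---
  m2 ⊆ 0-010,00---
  m3 ⊆ 00--- [E]
  m4 ⊆ 0-10-,00---
  m5 ⊆ ---01,--1-1,0-10-,00---
  m6 ⊆ -011-,00---
  m7 ⊆ --1-1,-011-,00---
  m9 ⊆ ---01 [E]
  m10 ⊆ -1010,0-010
  m12 ⊆ -110-,0-10-
  m13 ⊆ ---01,--1-1,-110-,0-10-
  m16 ⊆ -000-,1-00-
  m17 ⊆ ---01,-000-,1-00-
  m21 ⊆ ---01,--1-1
  m22 ⊆ -011- [E]
  m23 ⊆ --1-1,-011-
  m24 ⊆ 1-00-,11-0-,110-0
  m25 ⊆ ---01,1-00-,11-0-
  m26 ⊆ -1010,110-0
  m28 ⊆ -110-,11-0-
  m29 ⊆ ---01,--1-1,-110-,11-0-
  m31 ⊆ --1-1 [E]
E = {---01, --1-1, -011-, 00---}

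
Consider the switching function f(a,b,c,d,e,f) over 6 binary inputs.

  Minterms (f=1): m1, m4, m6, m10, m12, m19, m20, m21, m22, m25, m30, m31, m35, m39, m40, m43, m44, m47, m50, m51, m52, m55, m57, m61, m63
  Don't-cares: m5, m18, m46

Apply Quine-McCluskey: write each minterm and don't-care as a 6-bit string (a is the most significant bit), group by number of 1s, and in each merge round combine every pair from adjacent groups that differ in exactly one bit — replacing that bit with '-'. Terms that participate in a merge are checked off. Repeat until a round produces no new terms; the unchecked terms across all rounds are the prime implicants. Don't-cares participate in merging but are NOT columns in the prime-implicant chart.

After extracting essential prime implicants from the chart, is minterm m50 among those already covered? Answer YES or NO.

YES

[col 0] 000001*, 000100*, 000101*, 000110*, 001010, 001100*, 010010*, 010011*, 010100*, 010101*, 010110*, 011001*, 011110*, 011111*, 100011*, 100111*, 101000*, 101011*, 101100*, 101110*, 101111*, 110010*, 110011*, 110100*, 110111*, 111001*, 111101*, 111111*
[col 1] -01100, -10010*, -10011*, -10100, -11001, -11111, 0-0100*, 0-0101*, 0-0110*, 00-100, 000-01, 0001-0*, 00010-*, 01-110, 010-10, 01001-*, 0101-0*, 01010-*, 01111-, 1-0011*, 1-0111*, 1-1111*, 10-011*, 10-111*, 100-11*, 101-00, 101-11*, 1011-0, 10111-, 11-111*, 110-11*, 11001-*, 111-01, 1111-1
[col 2] -1001-, 0-01-0, 0-010-, 1--111, 1-0-11, 10--11
Prime implicants: -01100, -1001-, -10100, -11001, -11111, 0-01-0, 0-010-, 00-100, 000-01, 001010, 01-110, 010-10, 01111-, 1--111, 1-0-11, 10--11, 101-00, 1011-0, 10111-, 111-01, 1111-1
PI chart (minterm → PIs covering it):
  1 | 000-01  (sole → essential)
  4 | 0-01-0,0-010-,00-100
  6 | 0-01-0  (sole → essential)
  10 | 001010  (sole → essential)
  12 | -01100,00-100
  19 | -1001-  (sole → essential)
  20 | -10100,0-01-0,0-010-
  21 | 0-010-  (sole → essential)
  22 | 0-01-0,01-110,010-10
  25 | -11001  (sole → essential)
  30 | 01-110,01111-
  31 | -11111,01111-
  35 | 1-0-11,10--11
  39 | 1--111,1-0-11,10--11
  40 | 101-00  (sole → essential)
  43 | 10--11  (sole → essential)
  44 | -01100,101-00,1011-0
  47 | 1--111,10--11,10111-
  50 | -1001-  (sole → essential)
  51 | -1001-,1-0-11
  52 | -10100  (sole → essential)
  55 | 1--111,1-0-11
  57 | -11001,111-01
  61 | 111-01,1111-1
  63 | -11111,1--111,1111-1
Essential prime implicants: -1001-, -10100, -11001, 0-01-0, 0-010-, 000-01, 001010, 10--11, 101-00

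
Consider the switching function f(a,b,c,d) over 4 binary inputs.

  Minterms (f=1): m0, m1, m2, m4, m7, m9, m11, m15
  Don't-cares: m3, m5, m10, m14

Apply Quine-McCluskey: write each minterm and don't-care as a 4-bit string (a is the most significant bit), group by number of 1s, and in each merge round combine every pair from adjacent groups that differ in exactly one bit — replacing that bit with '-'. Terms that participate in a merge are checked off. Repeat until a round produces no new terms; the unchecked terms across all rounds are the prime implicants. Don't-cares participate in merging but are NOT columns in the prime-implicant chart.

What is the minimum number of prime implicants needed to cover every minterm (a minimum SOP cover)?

4

[col 0] 0000*, 0001*, 0010*, 0011*, 0100*, 0101*, 0111*, 1001*, 1010*, 1011*, 1110*, 1111*
[col 1] -001*, -010*, -011*, -111*, 0-00*, 0-01*, 0-11*, 00-0*, 00-1*, 000-*, 001-*, 01-1*, 010-*, 1-10*, 1-11*, 10-1*, 101-*, 111-*
[col 2] --11, -0-1, -01-, 0--1, 0-0-, 00--, 1-1-
Prime implicants: --11, -0-1, -01-, 0--1, 0-0-, 00--, 1-1-
PI chart (minterm → PIs covering it):
  0 | 0-0-,00--
  1 | -0-1,0--1,0-0-,00--
  2 | -01-,00--
  4 | 0-0-  (sole → essential)
  7 | --11,0--1
  9 | -0-1  (sole → essential)
  11 | --11,-0-1,-01-,1-1-
  15 | --11,1-1-
Essential prime implicants: -0-1, 0-0-
Petrick residual → --11, -01-
Minimum SOP uses 4 PIs: cd + b'd + b'c + a'c'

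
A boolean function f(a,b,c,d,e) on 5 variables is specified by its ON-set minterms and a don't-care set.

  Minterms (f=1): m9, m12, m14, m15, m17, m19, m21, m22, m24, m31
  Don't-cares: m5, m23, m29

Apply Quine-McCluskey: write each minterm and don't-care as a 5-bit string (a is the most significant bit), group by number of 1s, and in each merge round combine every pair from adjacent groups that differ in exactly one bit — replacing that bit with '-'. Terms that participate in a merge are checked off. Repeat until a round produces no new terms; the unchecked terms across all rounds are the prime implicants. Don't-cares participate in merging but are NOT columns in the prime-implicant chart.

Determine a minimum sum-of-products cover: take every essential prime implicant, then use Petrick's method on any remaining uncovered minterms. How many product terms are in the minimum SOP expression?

[col 0] 00101*, 01001, 01100*, 01110*, 01111*, 10001*, 10011*, 10101*, 10110*, 10111*, 11000, 11101*, 11111*
[col 1] -0101, -1111, 011-0, 0111-, 1-101*, 1-111*, 10-01*, 10-11*, 100-1*, 101-1*, 1011-, 111-1*
[col 2] 1-1-1, 10--1
Prime implicants: -0101, -1111, 01001, 011-0, 0111-, 1-1-1, 10--1, 1011-, 11000
PI chart (minterm → PIs covering it):
  9 | 01001  (sole → essential)
  12 | 011-0  (sole → essential)
  14 | 011-0,0111-
  15 | -1111,0111-
  17 | 10--1  (sole → essential)
  19 | 10--1  (sole → essential)
  21 | -0101,1-1-1,10--1
  22 | 1011-  (sole → essential)
  24 | 11000  (sole → essential)
  31 | -1111,1-1-1
Essential prime implicants: 01001, 011-0, 10--1, 1011-, 11000
Petrick residual → -1111
Minimum SOP uses 6 PIs: bcde + a'bc'd'e + a'bce' + ab'e + ab'cd + abc'd'e'

6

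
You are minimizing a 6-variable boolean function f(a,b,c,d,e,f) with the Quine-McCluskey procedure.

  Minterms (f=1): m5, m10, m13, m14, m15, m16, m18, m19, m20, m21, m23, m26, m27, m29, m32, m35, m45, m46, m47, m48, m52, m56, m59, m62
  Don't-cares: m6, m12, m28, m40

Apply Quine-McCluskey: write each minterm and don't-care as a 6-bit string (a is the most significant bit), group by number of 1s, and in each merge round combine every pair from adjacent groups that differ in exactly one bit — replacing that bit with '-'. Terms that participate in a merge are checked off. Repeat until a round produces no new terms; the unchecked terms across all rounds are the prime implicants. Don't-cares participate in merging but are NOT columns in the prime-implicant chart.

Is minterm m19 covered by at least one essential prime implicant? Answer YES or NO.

NO

size-2^0 implicants → 000101(✓)  000110(✓)  001010(✓)  001100(✓)  001101(✓)  001110(✓)  001111(✓)  010000(✓)  010010(✓)  010011(✓)  010100(✓)  010101(✓)  010111(✓)  011010(✓)  011011(✓)  011100(✓)  011101(✓)  100000(✓)  100011  101000(✓)  101101(✓)  101110(✓)  101111(✓)  110000(✓)  110100(✓)  111000(✓)  111011(✓)  111110(✓)
size-2^1 implicants → -01101(✓)  -01110(✓)  -01111(✓)  -10000(✓)  -10100(✓)  -11011  0-0101(✓)  0-1010  0-1100(✓)  0-1101(✓)  00-101(✓)  00-110  001-10  0011-0(✓)  0011-1(✓)  00110-(✓)  00111-(✓)  01-010(✓)  01-011(✓)  01-100(✓)  01-101(✓)  010-00(✓)  010-11  0100-0  01001-(✓)  0101-1  01010-(✓)  01101-(✓)  01110-(✓)  1-0000(✓)  1-1000(✓)  1-1110  10-000(✓)  1011-1(✓)  10111-(✓)  11-000(✓)  110-00(✓)
size-2^2 implicants → -011-1  -0111-  -10-00  0--101  0-110-  0011--  01-01-  01-10-  1--000
Unchecked terms (primes): -011-1, -0111-, -10-00, -11011, 0--101, 0-1010, 0-110-, 00-110, 001-10, 0011--, 01-01-, 01-10-, 010-11, 0100-0, 0101-1, 1--000, 1-1110, 100011
Minterm coverage:
  m5 ⊆ 0--101 [E]
  m10 ⊆ 0-1010,001-10
  m13 ⊆ -011-1,0--101,0-110-,0011--
  m14 ⊆ -0111-,00-110,001-10,0011--
  m15 ⊆ -011-1,-0111-,0011--
  m16 ⊆ -10-00,0100-0
  m18 ⊆ 01-01-,0100-0
  m19 ⊆ 01-01-,010-11
  m20 ⊆ -10-00,01-10-
  m21 ⊆ 0--101,01-10-,0101-1
  m23 ⊆ 010-11,0101-1
  m26 ⊆ 0-1010,01-01-
  m27 ⊆ -11011,01-01-
  m29 ⊆ 0--101,0-110-,01-10-
  m32 ⊆ 1--000 [E]
  m35 ⊆ 100011 [E]
  m45 ⊆ -011-1 [E]
  m46 ⊆ -0111-,1-1110
  m47 ⊆ -011-1,-0111-
  m48 ⊆ -10-00,1--000
  m52 ⊆ -10-00 [E]
  m56 ⊆ 1--000 [E]
  m59 ⊆ -11011 [E]
  m62 ⊆ 1-1110 [E]
E = {-011-1, -10-00, -11011, 0--101, 1--000, 1-1110, 100011}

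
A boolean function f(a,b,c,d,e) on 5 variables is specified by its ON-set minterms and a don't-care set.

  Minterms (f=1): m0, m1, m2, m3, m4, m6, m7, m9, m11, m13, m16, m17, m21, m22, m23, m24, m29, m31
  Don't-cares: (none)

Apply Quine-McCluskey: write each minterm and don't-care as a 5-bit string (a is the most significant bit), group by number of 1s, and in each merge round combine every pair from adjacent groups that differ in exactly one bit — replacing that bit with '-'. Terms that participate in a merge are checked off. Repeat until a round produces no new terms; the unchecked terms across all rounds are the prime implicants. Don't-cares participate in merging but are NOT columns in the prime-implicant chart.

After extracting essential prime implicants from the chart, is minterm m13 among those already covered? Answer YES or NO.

size-2^0 implicants → 00000(✓)  00001(✓)  00010(✓)  00011(✓)  00100(✓)  00110(✓)  00111(✓)  01001(✓)  01011(✓)  01101(✓)  10000(✓)  10001(✓)  10101(✓)  10110(✓)  10111(✓)  11000(✓)  11101(✓)  11111(✓)
size-2^1 implicants → -0000(✓)  -0001(✓)  -0110(✓)  -0111(✓)  -1101  0-001(✓)  0-011(✓)  00-00(✓)  00-10(✓)  00-11(✓)  000-0(✓)  000-1(✓)  0000-(✓)  0001-(✓)  001-0(✓)  0011-(✓)  01-01  010-1(✓)  1-000  1-101(✓)  1-111(✓)  10-01  1000-(✓)  101-1(✓)  1011-(✓)  111-1(✓)
size-2^2 implicants → -000-  -011-  0-0-1  00--0  00-1-  000--  1-1-1
Unchecked terms (primes): -000-, -011-, -1101, 0-0-1, 00--0, 00-1-, 000--, 01-01, 1-000, 1-1-1, 10-01
Minterm coverage:
  m0 ⊆ -000-,00--0,000--
  m1 ⊆ -000-,0-0-1,000--
  m2 ⊆ 00--0,00-1-,000--
  m3 ⊆ 0-0-1,00-1-,000--
  m4 ⊆ 00--0 [E]
  m6 ⊆ -011-,00--0,00-1-
  m7 ⊆ -011-,00-1-
  m9 ⊆ 0-0-1,01-01
  m11 ⊆ 0-0-1 [E]
  m13 ⊆ -1101,01-01
  m16 ⊆ -000-,1-000
  m17 ⊆ -000-,10-01
  m21 ⊆ 1-1-1,10-01
  m22 ⊆ -011- [E]
  m23 ⊆ -011-,1-1-1
  m24 ⊆ 1-000 [E]
  m29 ⊆ -1101,1-1-1
  m31 ⊆ 1-1-1 [E]
E = {-011-, 0-0-1, 00--0, 1-000, 1-1-1}

NO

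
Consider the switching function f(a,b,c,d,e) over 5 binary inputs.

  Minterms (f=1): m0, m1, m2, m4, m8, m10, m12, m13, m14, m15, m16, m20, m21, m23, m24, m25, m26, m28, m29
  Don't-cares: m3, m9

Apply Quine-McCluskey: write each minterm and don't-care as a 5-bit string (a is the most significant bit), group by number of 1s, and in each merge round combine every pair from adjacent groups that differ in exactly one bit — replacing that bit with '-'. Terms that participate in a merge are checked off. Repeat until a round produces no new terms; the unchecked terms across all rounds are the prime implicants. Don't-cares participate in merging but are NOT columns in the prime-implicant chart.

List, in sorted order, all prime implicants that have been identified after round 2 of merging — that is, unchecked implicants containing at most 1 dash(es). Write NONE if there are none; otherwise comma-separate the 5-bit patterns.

101-1

[col 0] 00000*, 00001*, 00010*, 00011*, 00100*, 01000*, 01001*, 01010*, 01100*, 01101*, 01110*, 01111*, 10000*, 10100*, 10101*, 10111*, 11000*, 11001*, 11010*, 11100*, 11101*
[col 1] -0000*, -0100*, -1000*, -1001*, -1010*, -1100*, -1101*, 0-000*, 0-001*, 0-010*, 0-100*, 00-00*, 000-0*, 000-1*, 0000-*, 0001-*, 01-00*, 01-01*, 01-10*, 010-0*, 0100-*, 011-0*, 011-1*, 0110-*, 0111-*, 1-000*, 1-100*, 1-101*, 10-00*, 101-1, 1010-*, 11-00*, 11-01*, 110-0*, 1100-*, 1110-*
[col 2] --000*, --100*, -0-00*, -1-00*, -1-01*, -10-0, -100-*, -110-*, 0--00*, 0-0-0, 0-00-, 000--, 01--0, 01-0-*, 011--, 1--00*, 1-10-, 11-0-*
[col 3] ---00, -1-0-
Prime implicants: ---00, -1-0-, -10-0, 0-0-0, 0-00-, 000--, 01--0, 011--, 1-10-, 101-1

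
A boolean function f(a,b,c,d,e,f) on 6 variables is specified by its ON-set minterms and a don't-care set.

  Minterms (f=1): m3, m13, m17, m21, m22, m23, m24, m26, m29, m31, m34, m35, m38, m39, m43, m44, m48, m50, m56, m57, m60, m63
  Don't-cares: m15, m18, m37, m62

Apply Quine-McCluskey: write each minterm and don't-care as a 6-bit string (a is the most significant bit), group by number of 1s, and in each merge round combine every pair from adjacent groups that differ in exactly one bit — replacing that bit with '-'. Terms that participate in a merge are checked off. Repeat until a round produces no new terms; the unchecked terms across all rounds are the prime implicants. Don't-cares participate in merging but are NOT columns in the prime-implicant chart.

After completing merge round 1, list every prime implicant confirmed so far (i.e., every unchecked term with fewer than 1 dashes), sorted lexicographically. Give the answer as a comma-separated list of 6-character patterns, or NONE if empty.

NONE

Round 0: 000011✓ 001101✓ 001111✓ 010001✓ 010010✓ 010101✓ 010110✓ 010111✓ 011000✓ 011010✓ 011101✓ 011111✓ 100010✓ 100011✓ 100101✓ 100110✓ 100111✓ 101011✓ 101100✓ 110000✓ 110010✓ 111000✓ 111001✓ 111100✓ 111110✓ 111111✓
Round 1: -00011 -10010 -11000 -11111 0-1101✓ 0-1111✓ 0011-1✓ 01-010 01-101✓ 01-111✓ 010-01 010-10 0101-1✓ 01011- 0110-0 0111-1✓ 1-0010 1-1100 10-011 100-10✓ 100-11✓ 10001-✓ 1001-1 10011-✓ 11-000 1100-0 111-00 11100- 1111-0 11111-
Round 2: 0-11-1 01-1-1 100-1-
PIs = {-00011, -10010, -11000, -11111, 0-11-1, 01-010, 01-1-1, 010-01, 010-10, 01011-, 0110-0, 1-0010, 1-1100, 10-011, 100-1-, 1001-1, 11-000, 1100-0, 111-00, 11100-, 1111-0, 11111-}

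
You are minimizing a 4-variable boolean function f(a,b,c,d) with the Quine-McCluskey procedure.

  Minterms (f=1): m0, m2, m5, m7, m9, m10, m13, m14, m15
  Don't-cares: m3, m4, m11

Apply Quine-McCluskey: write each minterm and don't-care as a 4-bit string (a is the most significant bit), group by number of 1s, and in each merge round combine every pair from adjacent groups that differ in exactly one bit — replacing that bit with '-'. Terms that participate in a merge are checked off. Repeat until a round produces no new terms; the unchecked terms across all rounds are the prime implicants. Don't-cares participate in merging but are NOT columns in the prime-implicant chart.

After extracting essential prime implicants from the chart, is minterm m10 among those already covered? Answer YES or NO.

YES

[col 0] 0000*, 0010*, 0011*, 0100*, 0101*, 0111*, 1001*, 1010*, 1011*, 1101*, 1110*, 1111*
[col 1] -010*, -011*, -101*, -111*, 0-00, 0-11*, 00-0, 001-*, 01-1*, 010-, 1-01*, 1-10*, 1-11*, 10-1*, 101-*, 11-1*, 111-*
[col 2] --11, -01-, -1-1, 1--1, 1-1-
Prime implicants: --11, -01-, -1-1, 0-00, 00-0, 010-, 1--1, 1-1-
PI chart (minterm → PIs covering it):
  0 | 0-00,00-0
  2 | -01-,00-0
  5 | -1-1,010-
  7 | --11,-1-1
  9 | 1--1  (sole → essential)
  10 | -01-,1-1-
  13 | -1-1,1--1
  14 | 1-1-  (sole → essential)
  15 | --11,-1-1,1--1,1-1-
Essential prime implicants: 1--1, 1-1-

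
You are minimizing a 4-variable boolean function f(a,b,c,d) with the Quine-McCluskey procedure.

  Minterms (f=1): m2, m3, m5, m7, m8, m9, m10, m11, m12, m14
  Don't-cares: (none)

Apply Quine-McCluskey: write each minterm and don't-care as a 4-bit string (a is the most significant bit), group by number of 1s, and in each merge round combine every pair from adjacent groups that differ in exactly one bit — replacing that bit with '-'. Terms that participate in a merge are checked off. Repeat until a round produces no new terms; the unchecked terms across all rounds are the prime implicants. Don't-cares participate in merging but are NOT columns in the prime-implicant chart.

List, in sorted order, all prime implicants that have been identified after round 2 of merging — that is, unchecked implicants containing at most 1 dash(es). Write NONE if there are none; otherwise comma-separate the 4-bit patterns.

Round 0: 0010✓ 0011✓ 0101✓ 0111✓ 1000✓ 1001✓ 1010✓ 1011✓ 1100✓ 1110✓
Round 1: -010✓ -011✓ 0-11 001-✓ 01-1 1-00✓ 1-10✓ 10-0✓ 10-1✓ 100-✓ 101-✓ 11-0✓
Round 2: -01- 1--0 10--
PIs = {-01-, 0-11, 01-1, 1--0, 10--}

0-11, 01-1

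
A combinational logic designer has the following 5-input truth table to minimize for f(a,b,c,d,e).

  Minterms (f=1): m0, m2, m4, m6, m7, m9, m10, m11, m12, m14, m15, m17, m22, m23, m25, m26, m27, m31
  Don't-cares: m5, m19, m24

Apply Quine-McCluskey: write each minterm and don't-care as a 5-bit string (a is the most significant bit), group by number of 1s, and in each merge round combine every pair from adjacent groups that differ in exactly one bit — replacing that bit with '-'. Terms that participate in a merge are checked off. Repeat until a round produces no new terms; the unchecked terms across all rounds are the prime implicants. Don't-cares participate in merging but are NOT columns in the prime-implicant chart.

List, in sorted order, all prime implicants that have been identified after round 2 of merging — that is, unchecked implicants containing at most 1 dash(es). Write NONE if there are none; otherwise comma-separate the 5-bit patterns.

size-2^0 implicants → 00000(✓)  00010(✓)  00100(✓)  00101(✓)  00110(✓)  00111(✓)  01001(✓)  01010(✓)  01011(✓)  01100(✓)  01110(✓)  01111(✓)  10001(✓)  10011(✓)  10110(✓)  10111(✓)  11000(✓)  11001(✓)  11010(✓)  11011(✓)  11111(✓)
size-2^1 implicants → -0110(✓)  -0111(✓)  -1001(✓)  -1010(✓)  -1011(✓)  -1111(✓)  0-010(✓)  0-100(✓)  0-110(✓)  0-111(✓)  00-00(✓)  00-10(✓)  000-0(✓)  001-0(✓)  001-1(✓)  0010-(✓)  0011-(✓)  01-10(✓)  01-11(✓)  010-1(✓)  0101-(✓)  011-0(✓)  0111-(✓)  1-001(✓)  1-011(✓)  1-111(✓)  10-11(✓)  100-1(✓)  1011-(✓)  11-11(✓)  110-0(✓)  110-1(✓)  1100-(✓)  1101-(✓)
size-2^2 implicants → --111  -011-  -1-11  -10-1  -101-  0--10  0-1-0  0-11-  00--0  001--  01-1-  1--11  1-0-1  110--
Unchecked terms (primes): --111, -011-, -1-11, -10-1, -101-, 0--10, 0-1-0, 0-11-, 00--0, 001--, 01-1-, 1--11, 1-0-1, 110--

NONE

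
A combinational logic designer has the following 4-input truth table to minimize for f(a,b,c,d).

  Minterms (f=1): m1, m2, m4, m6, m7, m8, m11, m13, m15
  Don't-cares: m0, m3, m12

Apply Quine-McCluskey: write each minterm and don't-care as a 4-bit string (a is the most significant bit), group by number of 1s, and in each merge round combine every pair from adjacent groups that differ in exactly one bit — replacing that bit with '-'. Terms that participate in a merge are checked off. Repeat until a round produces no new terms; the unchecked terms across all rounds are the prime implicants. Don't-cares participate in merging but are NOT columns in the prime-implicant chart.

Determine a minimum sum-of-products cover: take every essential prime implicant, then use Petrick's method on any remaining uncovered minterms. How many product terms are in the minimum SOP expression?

5

[col 0] 0000*, 0001*, 0010*, 0011*, 0100*, 0110*, 0111*, 1000*, 1011*, 1100*, 1101*, 1111*
[col 1] -000*, -011*, -100*, -111*, 0-00*, 0-10*, 0-11*, 00-0*, 00-1*, 000-*, 001-*, 01-0*, 011-*, 1-00*, 1-11*, 11-1, 110-
[col 2] --00, --11, 0--0, 0-1-, 00--
Prime implicants: --00, --11, 0--0, 0-1-, 00--, 11-1, 110-
PI chart (minterm → PIs covering it):
  1 | 00--  (sole → essential)
  2 | 0--0,0-1-,00--
  4 | --00,0--0
  6 | 0--0,0-1-
  7 | --11,0-1-
  8 | --00  (sole → essential)
  11 | --11  (sole → essential)
  13 | 11-1,110-
  15 | --11,11-1
Essential prime implicants: --00, --11, 00--
Petrick residual → 0--0, 11-1
Minimum SOP uses 5 PIs: c'd' + cd + a'd' + a'b' + abd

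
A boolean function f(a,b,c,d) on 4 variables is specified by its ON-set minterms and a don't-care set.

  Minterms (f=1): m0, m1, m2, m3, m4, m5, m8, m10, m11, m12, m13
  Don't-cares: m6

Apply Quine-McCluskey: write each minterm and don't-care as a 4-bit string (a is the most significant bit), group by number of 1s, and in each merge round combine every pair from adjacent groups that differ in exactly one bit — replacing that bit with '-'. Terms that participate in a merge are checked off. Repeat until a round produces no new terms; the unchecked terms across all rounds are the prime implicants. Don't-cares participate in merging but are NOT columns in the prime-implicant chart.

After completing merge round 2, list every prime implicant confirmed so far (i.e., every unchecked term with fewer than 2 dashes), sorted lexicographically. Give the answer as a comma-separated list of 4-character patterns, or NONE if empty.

size-2^0 implicants → 0000(✓)  0001(✓)  0010(✓)  0011(✓)  0100(✓)  0101(✓)  0110(✓)  1000(✓)  1010(✓)  1011(✓)  1100(✓)  1101(✓)
size-2^1 implicants → -000(✓)  -010(✓)  -011(✓)  -100(✓)  -101(✓)  0-00(✓)  0-01(✓)  0-10(✓)  00-0(✓)  00-1(✓)  000-(✓)  001-(✓)  01-0(✓)  010-(✓)  1-00(✓)  10-0(✓)  101-(✓)  110-(✓)
size-2^2 implicants → --00  -0-0  -01-  -10-  0--0  0-0-  00--
Unchecked terms (primes): --00, -0-0, -01-, -10-, 0--0, 0-0-, 00--

NONE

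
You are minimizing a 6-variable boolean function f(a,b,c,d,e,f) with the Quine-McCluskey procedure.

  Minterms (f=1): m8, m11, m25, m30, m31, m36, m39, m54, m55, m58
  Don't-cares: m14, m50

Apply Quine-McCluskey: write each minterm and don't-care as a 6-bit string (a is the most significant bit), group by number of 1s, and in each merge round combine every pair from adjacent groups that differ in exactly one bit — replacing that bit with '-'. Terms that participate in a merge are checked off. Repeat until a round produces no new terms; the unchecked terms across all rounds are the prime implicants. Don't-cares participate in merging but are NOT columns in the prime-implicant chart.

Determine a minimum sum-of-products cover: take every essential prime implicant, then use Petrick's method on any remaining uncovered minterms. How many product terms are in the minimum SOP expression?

8

size-2^0 implicants → 001000  001011  001110(✓)  011001  011110(✓)  011111(✓)  100100  100111(✓)  110010(✓)  110110(✓)  110111(✓)  111010(✓)
size-2^1 implicants → 0-1110  01111-  1-0111  11-010  110-10  11011-
Unchecked terms (primes): 0-1110, 001000, 001011, 011001, 01111-, 1-0111, 100100, 11-010, 110-10, 11011-
Minterm coverage:
  m8 ⊆ 001000 [E]
  m11 ⊆ 001011 [E]
  m25 ⊆ 011001 [E]
  m30 ⊆ 0-1110,01111-
  m31 ⊆ 01111- [E]
  m36 ⊆ 100100 [E]
  m39 ⊆ 1-0111 [E]
  m54 ⊆ 110-10,11011-
  m55 ⊆ 1-0111,11011-
  m58 ⊆ 11-010 [E]
E = {001000, 001011, 011001, 01111-, 1-0111, 100100, 11-010}
Petrick residual → 110-10
Cover = a'b'cd'e'f' + a'b'cd'ef + a'bcd'e'f + a'bcde + ac'def + ab'c'de'f' + abd'ef' + abc'ef'  |cover|=8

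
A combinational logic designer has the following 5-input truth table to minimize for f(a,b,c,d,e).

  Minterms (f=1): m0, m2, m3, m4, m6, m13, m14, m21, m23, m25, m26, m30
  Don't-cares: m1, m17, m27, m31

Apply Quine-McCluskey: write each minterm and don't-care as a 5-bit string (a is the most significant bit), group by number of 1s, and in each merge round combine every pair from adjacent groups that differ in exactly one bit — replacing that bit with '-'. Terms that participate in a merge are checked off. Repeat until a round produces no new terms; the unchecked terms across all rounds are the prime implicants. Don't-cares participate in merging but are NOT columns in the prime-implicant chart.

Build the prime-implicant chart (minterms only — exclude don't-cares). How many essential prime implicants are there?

4

[col 0] 00000*, 00001*, 00010*, 00011*, 00100*, 00110*, 01101, 01110*, 10001*, 10101*, 10111*, 11001*, 11010*, 11011*, 11110*, 11111*
[col 1] -0001, -1110, 0-110, 00-00*, 00-10*, 000-0*, 000-1*, 0000-*, 0001-*, 001-0*, 1-001, 1-111, 10-01, 101-1, 11-10*, 11-11*, 110-1, 1101-*, 1111-*
[col 2] 00--0, 000--, 11-1-
Prime implicants: -0001, -1110, 0-110, 00--0, 000--, 01101, 1-001, 1-111, 10-01, 101-1, 11-1-, 110-1
PI chart (minterm → PIs covering it):
  0 | 00--0,000--
  2 | 00--0,000--
  3 | 000--  (sole → essential)
  4 | 00--0  (sole → essential)
  6 | 0-110,00--0
  13 | 01101  (sole → essential)
  14 | -1110,0-110
  21 | 10-01,101-1
  23 | 1-111,101-1
  25 | 1-001,110-1
  26 | 11-1-  (sole → essential)
  30 | -1110,11-1-
Essential prime implicants: 00--0, 000--, 01101, 11-1-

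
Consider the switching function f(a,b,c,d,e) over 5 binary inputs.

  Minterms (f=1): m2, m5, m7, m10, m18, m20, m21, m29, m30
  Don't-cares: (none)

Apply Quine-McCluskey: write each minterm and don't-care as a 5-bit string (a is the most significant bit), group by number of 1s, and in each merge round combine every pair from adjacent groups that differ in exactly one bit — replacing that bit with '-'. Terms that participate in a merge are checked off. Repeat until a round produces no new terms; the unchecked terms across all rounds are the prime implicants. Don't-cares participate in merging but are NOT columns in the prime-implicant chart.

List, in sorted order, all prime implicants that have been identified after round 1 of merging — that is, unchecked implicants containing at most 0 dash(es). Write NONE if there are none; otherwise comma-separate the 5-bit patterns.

size-2^0 implicants → 00010(✓)  00101(✓)  00111(✓)  01010(✓)  10010(✓)  10100(✓)  10101(✓)  11101(✓)  11110
size-2^1 implicants → -0010  -0101  0-010  001-1  1-101  1010-
Unchecked terms (primes): -0010, -0101, 0-010, 001-1, 1-101, 1010-, 11110

11110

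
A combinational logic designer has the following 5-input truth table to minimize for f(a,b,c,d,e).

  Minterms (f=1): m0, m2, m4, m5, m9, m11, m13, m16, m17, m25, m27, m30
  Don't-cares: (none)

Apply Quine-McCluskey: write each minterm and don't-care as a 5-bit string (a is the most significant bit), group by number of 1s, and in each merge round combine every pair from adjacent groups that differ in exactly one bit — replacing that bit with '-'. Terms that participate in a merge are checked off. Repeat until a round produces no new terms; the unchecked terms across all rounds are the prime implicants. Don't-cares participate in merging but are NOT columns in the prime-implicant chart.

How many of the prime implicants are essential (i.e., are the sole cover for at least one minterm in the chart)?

3

Round 0: 00000✓ 00010✓ 00100✓ 00101✓ 01001✓ 01011✓ 01101✓ 10000✓ 10001✓ 11001✓ 11011✓ 11110
Round 1: -0000 -1001✓ -1011✓ 0-101 00-00 000-0 0010- 01-01 010-1✓ 1-001 1000- 110-1✓
Round 2: -10-1
PIs = {-0000, -10-1, 0-101, 00-00, 000-0, 0010-, 01-01, 1-001, 1000-, 11110}
Coverage chart:
  m0: -0000,00-00,000-0
  m2: 000-0 ←essential
  m4: 00-00,0010-
  m5: 0-101,0010-
  m9: -10-1,01-01
  m11: -10-1 ←essential
  m13: 0-101,01-01
  m16: -0000,1000-
  m17: 1-001,1000-
  m25: -10-1,1-001
  m27: -10-1 ←essential
  m30: 11110 ←essential
Essential: -10-1, 000-0, 11110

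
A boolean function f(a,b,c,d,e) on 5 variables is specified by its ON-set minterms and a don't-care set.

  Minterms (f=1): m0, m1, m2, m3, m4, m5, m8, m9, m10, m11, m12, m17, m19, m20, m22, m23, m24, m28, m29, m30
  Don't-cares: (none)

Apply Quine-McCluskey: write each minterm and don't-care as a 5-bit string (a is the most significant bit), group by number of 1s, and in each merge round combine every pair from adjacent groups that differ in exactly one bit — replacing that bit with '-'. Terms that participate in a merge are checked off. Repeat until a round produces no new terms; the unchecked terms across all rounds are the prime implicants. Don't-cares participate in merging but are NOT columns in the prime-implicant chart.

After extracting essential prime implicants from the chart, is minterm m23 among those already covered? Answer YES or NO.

NO

Round 0: 00000✓ 00001✓ 00010✓ 00011✓ 00100✓ 00101✓ 01000✓ 01001✓ 01010✓ 01011✓ 01100✓ 10001✓ 10011✓ 10100✓ 10110✓ 10111✓ 11000✓ 11100✓ 11101✓ 11110✓
Round 1: -0001✓ -0011✓ -0100✓ -1000✓ -1100✓ 0-000✓ 0-001✓ 0-010✓ 0-011✓ 0-100✓ 00-00✓ 00-01✓ 000-0✓ 000-1✓ 0000-✓ 0001-✓ 0010-✓ 01-00✓ 010-0✓ 010-1✓ 0100-✓ 0101-✓ 1-100✓ 1-110✓ 10-11 100-1✓ 101-0✓ 1011- 11-00✓ 111-0✓ 1110-
Round 2: --100 -00-1 -1-00 0--00 0-0-0✓ 0-0-1✓ 0-00-✓ 0-01-✓ 00-0- 000--✓ 010--✓ 1-1-0
Round 3: 0-0--
PIs = {--100, -00-1, -1-00, 0--00, 0-0--, 00-0-, 1-1-0, 10-11, 1011-, 1110-}
Coverage chart:
  m0: 0--00,0-0--,00-0-
  m1: -00-1,0-0--,00-0-
  m2: 0-0-- ←essential
  m3: -00-1,0-0--
  m4: --100,0--00,00-0-
  m5: 00-0- ←essential
  m8: -1-00,0--00,0-0--
  m9: 0-0-- ←essential
  m10: 0-0-- ←essential
  m11: 0-0-- ←essential
  m12: --100,-1-00,0--00
  m17: -00-1 ←essential
  m19: -00-1,10-11
  m20: --100,1-1-0
  m22: 1-1-0,1011-
  m23: 10-11,1011-
  m24: -1-00 ←essential
  m28: --100,-1-00,1-1-0,1110-
  m29: 1110- ←essential
  m30: 1-1-0 ←essential
Essential: -00-1, -1-00, 0-0--, 00-0-, 1-1-0, 1110-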